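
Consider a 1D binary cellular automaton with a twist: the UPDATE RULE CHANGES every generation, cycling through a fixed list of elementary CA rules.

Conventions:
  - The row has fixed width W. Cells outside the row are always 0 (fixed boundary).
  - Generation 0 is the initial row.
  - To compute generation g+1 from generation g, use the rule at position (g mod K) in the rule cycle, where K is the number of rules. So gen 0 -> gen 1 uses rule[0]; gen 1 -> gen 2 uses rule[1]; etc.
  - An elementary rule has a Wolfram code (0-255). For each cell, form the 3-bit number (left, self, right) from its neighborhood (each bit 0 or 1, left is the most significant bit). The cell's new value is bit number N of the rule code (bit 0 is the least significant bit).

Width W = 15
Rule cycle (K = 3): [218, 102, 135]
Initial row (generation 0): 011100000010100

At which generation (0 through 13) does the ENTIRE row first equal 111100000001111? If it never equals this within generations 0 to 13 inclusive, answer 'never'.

Answer: 13

Derivation:
Gen 0: 011100000010100
Gen 1 (rule 218): 111110000100010
Gen 2 (rule 102): 000010001100110
Gen 3 (rule 135): 111110110001000
Gen 4 (rule 218): 111110111010100
Gen 5 (rule 102): 000011001111100
Gen 6 (rule 135): 111100010111001
Gen 7 (rule 218): 111110100111110
Gen 8 (rule 102): 000011101000010
Gen 9 (rule 135): 111101001011110
Gen 10 (rule 218): 111100110011111
Gen 11 (rule 102): 000101010100001
Gen 12 (rule 135): 111101010101111
Gen 13 (rule 218): 111100000001111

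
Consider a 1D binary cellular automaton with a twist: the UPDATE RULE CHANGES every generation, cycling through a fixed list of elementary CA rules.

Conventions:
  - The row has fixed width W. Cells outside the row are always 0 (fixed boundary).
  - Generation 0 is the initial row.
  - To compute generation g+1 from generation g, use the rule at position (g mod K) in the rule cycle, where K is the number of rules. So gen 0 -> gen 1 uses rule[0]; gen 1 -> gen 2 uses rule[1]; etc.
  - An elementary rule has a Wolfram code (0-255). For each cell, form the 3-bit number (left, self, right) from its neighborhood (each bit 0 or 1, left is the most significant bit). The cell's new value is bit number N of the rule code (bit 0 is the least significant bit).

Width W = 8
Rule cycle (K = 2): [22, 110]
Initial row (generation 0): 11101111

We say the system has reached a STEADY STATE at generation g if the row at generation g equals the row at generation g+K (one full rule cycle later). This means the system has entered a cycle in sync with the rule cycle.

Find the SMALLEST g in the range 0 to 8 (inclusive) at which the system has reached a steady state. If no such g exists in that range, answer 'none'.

Gen 0: 11101111
Gen 1 (rule 22): 00000000
Gen 2 (rule 110): 00000000
Gen 3 (rule 22): 00000000
Gen 4 (rule 110): 00000000
Gen 5 (rule 22): 00000000
Gen 6 (rule 110): 00000000
Gen 7 (rule 22): 00000000
Gen 8 (rule 110): 00000000
Gen 9 (rule 22): 00000000
Gen 10 (rule 110): 00000000

Answer: 1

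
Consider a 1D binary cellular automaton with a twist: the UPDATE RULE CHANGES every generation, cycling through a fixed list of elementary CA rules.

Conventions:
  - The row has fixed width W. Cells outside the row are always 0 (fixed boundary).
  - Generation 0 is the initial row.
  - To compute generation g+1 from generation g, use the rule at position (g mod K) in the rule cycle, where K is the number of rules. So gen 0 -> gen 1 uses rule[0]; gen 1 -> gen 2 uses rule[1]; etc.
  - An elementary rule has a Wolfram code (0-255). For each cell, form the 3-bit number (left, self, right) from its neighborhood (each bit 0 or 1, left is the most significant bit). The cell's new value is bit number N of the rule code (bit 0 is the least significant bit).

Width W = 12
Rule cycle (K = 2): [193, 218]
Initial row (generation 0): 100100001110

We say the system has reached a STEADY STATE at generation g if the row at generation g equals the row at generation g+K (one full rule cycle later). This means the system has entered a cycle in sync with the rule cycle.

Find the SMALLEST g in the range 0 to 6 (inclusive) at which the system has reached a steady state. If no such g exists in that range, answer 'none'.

Gen 0: 100100001110
Gen 1 (rule 193): 000001100110
Gen 2 (rule 218): 000011111111
Gen 3 (rule 193): 111001111111
Gen 4 (rule 218): 111111111111
Gen 5 (rule 193): 011111111111
Gen 6 (rule 218): 111111111111
Gen 7 (rule 193): 011111111111
Gen 8 (rule 218): 111111111111

Answer: 4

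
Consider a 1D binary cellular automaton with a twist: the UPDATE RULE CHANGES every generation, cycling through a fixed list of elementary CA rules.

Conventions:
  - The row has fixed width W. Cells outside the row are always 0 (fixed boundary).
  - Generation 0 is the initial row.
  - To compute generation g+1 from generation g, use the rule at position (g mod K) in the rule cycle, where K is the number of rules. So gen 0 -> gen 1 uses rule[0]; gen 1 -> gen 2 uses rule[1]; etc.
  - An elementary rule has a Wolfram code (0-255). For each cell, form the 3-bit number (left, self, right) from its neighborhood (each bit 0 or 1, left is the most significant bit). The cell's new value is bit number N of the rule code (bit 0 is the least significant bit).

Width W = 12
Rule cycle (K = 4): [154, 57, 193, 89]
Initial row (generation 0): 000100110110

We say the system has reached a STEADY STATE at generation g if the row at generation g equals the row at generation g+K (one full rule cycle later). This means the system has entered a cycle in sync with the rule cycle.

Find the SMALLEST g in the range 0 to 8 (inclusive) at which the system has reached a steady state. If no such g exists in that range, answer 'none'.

Answer: none

Derivation:
Gen 0: 000100110110
Gen 1 (rule 154): 001011100101
Gen 2 (rule 57): 100110010010
Gen 3 (rule 193): 000010000000
Gen 4 (rule 89): 111001111111
Gen 5 (rule 154): 110111111110
Gen 6 (rule 57): 101100000001
Gen 7 (rule 193): 000101111100
Gen 8 (rule 89): 110001000111
Gen 9 (rule 154): 101010101110
Gen 10 (rule 57): 010101011001
Gen 11 (rule 193): 000000001000
Gen 12 (rule 89): 111111100111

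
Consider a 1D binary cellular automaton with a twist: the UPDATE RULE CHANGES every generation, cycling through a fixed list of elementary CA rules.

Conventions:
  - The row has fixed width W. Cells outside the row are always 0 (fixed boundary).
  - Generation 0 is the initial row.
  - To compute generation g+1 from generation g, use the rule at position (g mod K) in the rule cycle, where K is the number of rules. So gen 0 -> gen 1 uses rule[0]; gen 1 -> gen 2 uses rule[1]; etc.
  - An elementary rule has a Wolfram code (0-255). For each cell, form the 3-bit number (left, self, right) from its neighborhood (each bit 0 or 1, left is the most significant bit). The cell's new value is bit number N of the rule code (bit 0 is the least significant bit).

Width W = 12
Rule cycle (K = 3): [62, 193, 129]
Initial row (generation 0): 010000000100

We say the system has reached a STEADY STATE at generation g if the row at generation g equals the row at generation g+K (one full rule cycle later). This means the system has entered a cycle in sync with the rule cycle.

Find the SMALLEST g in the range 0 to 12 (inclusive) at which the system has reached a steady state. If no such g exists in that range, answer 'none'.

Gen 0: 010000000100
Gen 1 (rule 62): 111000001110
Gen 2 (rule 193): 011011100110
Gen 3 (rule 129): 000001000000
Gen 4 (rule 62): 000011100000
Gen 5 (rule 193): 111001101111
Gen 6 (rule 129): 010000000110
Gen 7 (rule 62): 111000001101
Gen 8 (rule 193): 011011100100
Gen 9 (rule 129): 000001000001
Gen 10 (rule 62): 000011100011
Gen 11 (rule 193): 111001101001
Gen 12 (rule 129): 010000000000
Gen 13 (rule 62): 111000000000
Gen 14 (rule 193): 011011111111
Gen 15 (rule 129): 000001111110

Answer: none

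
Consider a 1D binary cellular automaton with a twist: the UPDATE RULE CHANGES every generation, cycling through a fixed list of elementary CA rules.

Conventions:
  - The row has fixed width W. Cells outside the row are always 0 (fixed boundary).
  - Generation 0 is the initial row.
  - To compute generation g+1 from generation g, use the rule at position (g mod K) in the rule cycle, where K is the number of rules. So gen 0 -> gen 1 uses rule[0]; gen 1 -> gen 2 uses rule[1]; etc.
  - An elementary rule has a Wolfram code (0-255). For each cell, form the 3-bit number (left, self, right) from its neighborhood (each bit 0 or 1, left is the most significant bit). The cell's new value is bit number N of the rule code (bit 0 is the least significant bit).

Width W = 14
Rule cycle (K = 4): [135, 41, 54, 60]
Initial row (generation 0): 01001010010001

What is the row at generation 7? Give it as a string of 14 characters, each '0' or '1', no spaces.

Answer: 11111001100000

Derivation:
Gen 0: 01001010010001
Gen 1 (rule 135): 11011010110111
Gen 2 (rule 41): 10110101101100
Gen 3 (rule 54): 11001110010010
Gen 4 (rule 60): 10101001011011
Gen 5 (rule 135): 10101011000000
Gen 6 (rule 41): 01010110011111
Gen 7 (rule 54): 11111001100000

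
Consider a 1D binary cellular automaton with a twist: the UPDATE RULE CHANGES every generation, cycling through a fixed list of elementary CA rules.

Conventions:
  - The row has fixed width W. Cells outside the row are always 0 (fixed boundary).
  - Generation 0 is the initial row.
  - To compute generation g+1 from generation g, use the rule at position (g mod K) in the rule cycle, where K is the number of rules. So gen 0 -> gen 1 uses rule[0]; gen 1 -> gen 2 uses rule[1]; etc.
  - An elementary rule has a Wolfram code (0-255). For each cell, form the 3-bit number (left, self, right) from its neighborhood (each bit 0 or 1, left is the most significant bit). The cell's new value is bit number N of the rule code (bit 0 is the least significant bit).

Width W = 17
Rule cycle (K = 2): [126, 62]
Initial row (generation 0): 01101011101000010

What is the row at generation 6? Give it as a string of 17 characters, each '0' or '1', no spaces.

Gen 0: 01101011101000010
Gen 1 (rule 126): 11111110111100111
Gen 2 (rule 62): 10000001100011100
Gen 3 (rule 126): 11000011110110110
Gen 4 (rule 62): 10100110001101101
Gen 5 (rule 126): 11111111011111111
Gen 6 (rule 62): 10000000110000000

Answer: 10000000110000000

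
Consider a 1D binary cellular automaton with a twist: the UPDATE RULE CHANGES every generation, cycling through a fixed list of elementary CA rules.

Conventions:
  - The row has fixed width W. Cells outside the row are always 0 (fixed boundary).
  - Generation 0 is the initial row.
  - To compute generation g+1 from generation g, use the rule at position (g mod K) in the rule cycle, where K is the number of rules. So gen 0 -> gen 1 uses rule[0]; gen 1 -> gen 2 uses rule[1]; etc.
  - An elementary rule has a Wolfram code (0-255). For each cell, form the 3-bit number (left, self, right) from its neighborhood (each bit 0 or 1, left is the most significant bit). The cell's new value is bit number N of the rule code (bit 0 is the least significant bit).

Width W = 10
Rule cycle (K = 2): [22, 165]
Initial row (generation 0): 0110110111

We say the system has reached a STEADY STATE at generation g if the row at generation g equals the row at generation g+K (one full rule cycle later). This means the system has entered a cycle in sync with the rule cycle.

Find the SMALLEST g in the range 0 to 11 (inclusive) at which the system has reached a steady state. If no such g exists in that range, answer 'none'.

Answer: 1

Derivation:
Gen 0: 0110110111
Gen 1 (rule 22): 1000000000
Gen 2 (rule 165): 1011111111
Gen 3 (rule 22): 1000000000
Gen 4 (rule 165): 1011111111
Gen 5 (rule 22): 1000000000
Gen 6 (rule 165): 1011111111
Gen 7 (rule 22): 1000000000
Gen 8 (rule 165): 1011111111
Gen 9 (rule 22): 1000000000
Gen 10 (rule 165): 1011111111
Gen 11 (rule 22): 1000000000
Gen 12 (rule 165): 1011111111
Gen 13 (rule 22): 1000000000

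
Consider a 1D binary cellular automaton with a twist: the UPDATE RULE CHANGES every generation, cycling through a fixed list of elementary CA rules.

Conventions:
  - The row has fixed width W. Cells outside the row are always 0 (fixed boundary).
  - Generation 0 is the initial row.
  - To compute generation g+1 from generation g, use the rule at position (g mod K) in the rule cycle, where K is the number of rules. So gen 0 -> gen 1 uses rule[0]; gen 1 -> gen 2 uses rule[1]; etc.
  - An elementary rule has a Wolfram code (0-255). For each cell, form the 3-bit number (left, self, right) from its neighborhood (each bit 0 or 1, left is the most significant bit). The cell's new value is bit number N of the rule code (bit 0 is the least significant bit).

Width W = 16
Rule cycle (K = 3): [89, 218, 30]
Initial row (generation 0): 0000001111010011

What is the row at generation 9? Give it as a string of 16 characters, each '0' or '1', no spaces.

Gen 0: 0000001111010011
Gen 1 (rule 89): 1111101001001011
Gen 2 (rule 218): 1111100110110011
Gen 3 (rule 30): 1000011100101110
Gen 4 (rule 89): 0111010110001011
Gen 5 (rule 218): 1111000111010011
Gen 6 (rule 30): 1000101100011110
Gen 7 (rule 89): 0110001111010011
Gen 8 (rule 218): 1111011111001111
Gen 9 (rule 30): 1000010000111000

Answer: 1000010000111000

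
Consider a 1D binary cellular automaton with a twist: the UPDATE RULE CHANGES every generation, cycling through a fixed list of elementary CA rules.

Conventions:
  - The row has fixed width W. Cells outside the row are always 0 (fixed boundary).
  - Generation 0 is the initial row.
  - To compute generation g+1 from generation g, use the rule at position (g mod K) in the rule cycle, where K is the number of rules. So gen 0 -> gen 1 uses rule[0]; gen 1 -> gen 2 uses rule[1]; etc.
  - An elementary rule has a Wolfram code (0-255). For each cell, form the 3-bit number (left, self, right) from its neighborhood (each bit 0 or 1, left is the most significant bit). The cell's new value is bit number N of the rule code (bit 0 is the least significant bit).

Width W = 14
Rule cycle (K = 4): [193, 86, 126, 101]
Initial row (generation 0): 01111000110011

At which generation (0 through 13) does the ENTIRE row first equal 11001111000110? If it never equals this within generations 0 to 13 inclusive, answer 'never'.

Answer: 10

Derivation:
Gen 0: 01111000110011
Gen 1 (rule 193): 00111010010001
Gen 2 (rule 86): 01001011111011
Gen 3 (rule 126): 11111110001111
Gen 4 (rule 101): 00000010100001
Gen 5 (rule 193): 11111000001100
Gen 6 (rule 86): 00001100010110
Gen 7 (rule 126): 00011110111111
Gen 8 (rule 101): 11000011000001
Gen 9 (rule 193): 01011001011100
Gen 10 (rule 86): 11001111000110
Gen 11 (rule 126): 11111001101111
Gen 12 (rule 101): 00001000110001
Gen 13 (rule 193): 11100010010100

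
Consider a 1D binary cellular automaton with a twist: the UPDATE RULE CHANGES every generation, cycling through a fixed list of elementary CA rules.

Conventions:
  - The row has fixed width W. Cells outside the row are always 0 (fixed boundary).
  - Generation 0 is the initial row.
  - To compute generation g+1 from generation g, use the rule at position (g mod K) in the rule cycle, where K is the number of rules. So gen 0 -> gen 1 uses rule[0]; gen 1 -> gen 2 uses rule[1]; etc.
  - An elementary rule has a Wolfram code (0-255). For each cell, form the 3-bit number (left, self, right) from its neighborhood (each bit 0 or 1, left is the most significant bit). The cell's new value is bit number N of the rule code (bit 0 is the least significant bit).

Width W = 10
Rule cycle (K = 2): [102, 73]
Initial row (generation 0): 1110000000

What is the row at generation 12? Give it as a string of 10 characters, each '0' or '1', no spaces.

Gen 0: 1110000000
Gen 1 (rule 102): 0010000000
Gen 2 (rule 73): 1000111111
Gen 3 (rule 102): 1001000001
Gen 4 (rule 73): 0000011100
Gen 5 (rule 102): 0000100100
Gen 6 (rule 73): 1110000001
Gen 7 (rule 102): 0010000011
Gen 8 (rule 73): 1000111011
Gen 9 (rule 102): 1001001101
Gen 10 (rule 73): 0000001100
Gen 11 (rule 102): 0000010100
Gen 12 (rule 73): 1111000001

Answer: 1111000001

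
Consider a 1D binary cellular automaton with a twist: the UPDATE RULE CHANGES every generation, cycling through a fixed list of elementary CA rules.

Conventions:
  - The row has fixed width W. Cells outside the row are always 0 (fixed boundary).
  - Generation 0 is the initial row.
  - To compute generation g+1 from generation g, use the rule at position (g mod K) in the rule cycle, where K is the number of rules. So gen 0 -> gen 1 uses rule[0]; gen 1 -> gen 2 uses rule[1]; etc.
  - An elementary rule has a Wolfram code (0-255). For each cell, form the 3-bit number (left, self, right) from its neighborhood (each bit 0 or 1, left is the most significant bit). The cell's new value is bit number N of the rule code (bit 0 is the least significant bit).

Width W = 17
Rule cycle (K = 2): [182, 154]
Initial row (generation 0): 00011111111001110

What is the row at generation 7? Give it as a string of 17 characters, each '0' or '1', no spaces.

Gen 0: 00011111111001110
Gen 1 (rule 182): 00101111110110101
Gen 2 (rule 154): 01001111100100000
Gen 3 (rule 182): 11110111011110000
Gen 4 (rule 154): 11100110011101000
Gen 5 (rule 182): 01011001101011100
Gen 6 (rule 154): 10010111000011010
Gen 7 (rule 182): 11111010100100111

Answer: 11111010100100111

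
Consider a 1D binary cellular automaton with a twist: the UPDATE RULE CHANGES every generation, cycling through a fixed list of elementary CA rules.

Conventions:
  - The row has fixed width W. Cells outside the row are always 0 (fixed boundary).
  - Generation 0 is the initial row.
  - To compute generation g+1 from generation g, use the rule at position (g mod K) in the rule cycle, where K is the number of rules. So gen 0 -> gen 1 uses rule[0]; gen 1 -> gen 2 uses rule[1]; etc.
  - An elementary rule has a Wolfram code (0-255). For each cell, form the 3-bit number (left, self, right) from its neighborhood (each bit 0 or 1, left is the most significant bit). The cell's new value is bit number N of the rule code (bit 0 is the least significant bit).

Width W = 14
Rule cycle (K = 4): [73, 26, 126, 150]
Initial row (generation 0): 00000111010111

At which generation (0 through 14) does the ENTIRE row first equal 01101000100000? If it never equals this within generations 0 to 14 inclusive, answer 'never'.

Answer: 13

Derivation:
Gen 0: 00000111010111
Gen 1 (rule 73): 11110101000101
Gen 2 (rule 26): 10000000101000
Gen 3 (rule 126): 11000001111100
Gen 4 (rule 150): 00100010111010
Gen 5 (rule 73): 10001000101000
Gen 6 (rule 26): 01010101000100
Gen 7 (rule 126): 11111111101110
Gen 8 (rule 150): 01111111000101
Gen 9 (rule 73): 01000001010000
Gen 10 (rule 26): 10100010001000
Gen 11 (rule 126): 11110111011100
Gen 12 (rule 150): 01100010001010
Gen 13 (rule 73): 01101000100000
Gen 14 (rule 26): 11000101010000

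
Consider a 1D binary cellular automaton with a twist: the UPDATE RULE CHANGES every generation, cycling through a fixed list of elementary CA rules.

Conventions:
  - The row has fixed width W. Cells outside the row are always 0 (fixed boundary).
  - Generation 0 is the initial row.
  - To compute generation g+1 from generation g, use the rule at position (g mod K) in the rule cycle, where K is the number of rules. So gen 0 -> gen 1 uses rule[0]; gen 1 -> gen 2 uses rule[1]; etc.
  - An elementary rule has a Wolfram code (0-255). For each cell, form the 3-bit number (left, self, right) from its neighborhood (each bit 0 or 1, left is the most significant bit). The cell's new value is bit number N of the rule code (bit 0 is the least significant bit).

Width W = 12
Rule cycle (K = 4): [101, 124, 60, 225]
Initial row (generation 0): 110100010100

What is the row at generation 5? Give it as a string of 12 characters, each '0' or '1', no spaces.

Gen 0: 110100010100
Gen 1 (rule 101): 011101011101
Gen 2 (rule 124): 010111110111
Gen 3 (rule 60): 011100001100
Gen 4 (rule 225): 001101100101
Gen 5 (rule 101): 100110100111

Answer: 100110100111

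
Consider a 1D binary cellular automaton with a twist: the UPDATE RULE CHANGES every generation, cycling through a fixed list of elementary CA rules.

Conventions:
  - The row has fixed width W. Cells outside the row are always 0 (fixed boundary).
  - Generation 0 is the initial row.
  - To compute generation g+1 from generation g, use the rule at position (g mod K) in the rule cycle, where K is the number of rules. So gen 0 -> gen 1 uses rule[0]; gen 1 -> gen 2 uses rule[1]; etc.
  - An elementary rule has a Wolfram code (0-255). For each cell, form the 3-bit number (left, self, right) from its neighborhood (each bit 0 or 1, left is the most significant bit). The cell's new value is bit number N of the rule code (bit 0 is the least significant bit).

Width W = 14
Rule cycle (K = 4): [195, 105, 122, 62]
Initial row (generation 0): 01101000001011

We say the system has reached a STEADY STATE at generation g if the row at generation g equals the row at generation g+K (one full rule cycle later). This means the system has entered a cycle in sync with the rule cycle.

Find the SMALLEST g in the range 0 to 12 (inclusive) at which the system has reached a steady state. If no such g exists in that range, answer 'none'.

Gen 0: 01101000001011
Gen 1 (rule 195): 10100011110001
Gen 2 (rule 105): 01001010010100
Gen 3 (rule 122): 10110101101010
Gen 4 (rule 62): 11101111011111
Gen 5 (rule 195): 01100111001111
Gen 6 (rule 105): 01100101001001
Gen 7 (rule 122): 11111010110110
Gen 8 (rule 62): 10000111101101
Gen 9 (rule 195): 00111011100100
Gen 10 (rule 105): 10101110100001
Gen 11 (rule 122): 01011011010010
Gen 12 (rule 62): 11110110111111
Gen 13 (rule 195): 01110010011111
Gen 14 (rule 105): 01010000010001
Gen 15 (rule 122): 10101000101010
Gen 16 (rule 62): 11111101111111

Answer: none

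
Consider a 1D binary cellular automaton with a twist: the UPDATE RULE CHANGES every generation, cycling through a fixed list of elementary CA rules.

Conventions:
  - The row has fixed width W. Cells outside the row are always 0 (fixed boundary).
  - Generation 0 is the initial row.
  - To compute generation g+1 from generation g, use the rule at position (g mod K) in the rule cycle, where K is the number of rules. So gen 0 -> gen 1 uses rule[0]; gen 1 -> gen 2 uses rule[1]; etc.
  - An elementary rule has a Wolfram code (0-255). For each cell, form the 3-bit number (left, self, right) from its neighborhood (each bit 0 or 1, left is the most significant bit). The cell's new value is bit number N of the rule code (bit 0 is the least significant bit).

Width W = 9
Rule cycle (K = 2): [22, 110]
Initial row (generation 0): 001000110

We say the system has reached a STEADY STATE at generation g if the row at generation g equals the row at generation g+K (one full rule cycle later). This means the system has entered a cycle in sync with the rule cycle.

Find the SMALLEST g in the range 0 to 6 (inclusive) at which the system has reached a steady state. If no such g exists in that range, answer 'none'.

Answer: 3

Derivation:
Gen 0: 001000110
Gen 1 (rule 22): 011101001
Gen 2 (rule 110): 110111011
Gen 3 (rule 22): 000000000
Gen 4 (rule 110): 000000000
Gen 5 (rule 22): 000000000
Gen 6 (rule 110): 000000000
Gen 7 (rule 22): 000000000
Gen 8 (rule 110): 000000000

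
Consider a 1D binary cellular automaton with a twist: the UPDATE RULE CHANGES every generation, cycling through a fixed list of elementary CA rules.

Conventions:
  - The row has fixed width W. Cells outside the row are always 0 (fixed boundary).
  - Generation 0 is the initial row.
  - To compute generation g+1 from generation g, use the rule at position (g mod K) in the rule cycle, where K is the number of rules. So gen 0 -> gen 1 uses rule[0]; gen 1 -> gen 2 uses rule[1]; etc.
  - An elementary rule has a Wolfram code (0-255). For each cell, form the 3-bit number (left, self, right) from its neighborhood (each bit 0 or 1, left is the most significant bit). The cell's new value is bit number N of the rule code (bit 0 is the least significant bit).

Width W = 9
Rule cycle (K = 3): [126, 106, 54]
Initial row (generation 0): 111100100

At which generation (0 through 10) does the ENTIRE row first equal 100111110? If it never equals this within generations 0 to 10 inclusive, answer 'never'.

Gen 0: 111100100
Gen 1 (rule 126): 100111110
Gen 2 (rule 106): 001100010
Gen 3 (rule 54): 010010111
Gen 4 (rule 126): 111111101
Gen 5 (rule 106): 100000110
Gen 6 (rule 54): 110001001
Gen 7 (rule 126): 111011111
Gen 8 (rule 106): 101110001
Gen 9 (rule 54): 110001011
Gen 10 (rule 126): 111011111

Answer: 1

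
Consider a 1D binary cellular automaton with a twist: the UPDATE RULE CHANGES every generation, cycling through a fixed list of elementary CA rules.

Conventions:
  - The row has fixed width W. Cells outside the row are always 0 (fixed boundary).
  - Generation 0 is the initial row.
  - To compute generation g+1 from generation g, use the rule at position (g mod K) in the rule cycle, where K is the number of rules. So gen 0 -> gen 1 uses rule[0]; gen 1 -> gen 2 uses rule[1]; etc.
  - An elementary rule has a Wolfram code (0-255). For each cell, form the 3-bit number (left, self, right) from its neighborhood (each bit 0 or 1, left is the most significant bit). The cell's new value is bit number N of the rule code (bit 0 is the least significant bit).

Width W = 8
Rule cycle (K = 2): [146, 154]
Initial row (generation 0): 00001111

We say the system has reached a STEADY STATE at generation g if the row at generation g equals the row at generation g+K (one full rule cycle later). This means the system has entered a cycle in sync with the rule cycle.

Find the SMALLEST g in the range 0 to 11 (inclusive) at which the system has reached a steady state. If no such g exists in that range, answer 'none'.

Gen 0: 00001111
Gen 1 (rule 146): 00010110
Gen 2 (rule 154): 00100101
Gen 3 (rule 146): 01011000
Gen 4 (rule 154): 10010100
Gen 5 (rule 146): 01100010
Gen 6 (rule 154): 11010101
Gen 7 (rule 146): 00000000
Gen 8 (rule 154): 00000000
Gen 9 (rule 146): 00000000
Gen 10 (rule 154): 00000000
Gen 11 (rule 146): 00000000
Gen 12 (rule 154): 00000000
Gen 13 (rule 146): 00000000

Answer: 7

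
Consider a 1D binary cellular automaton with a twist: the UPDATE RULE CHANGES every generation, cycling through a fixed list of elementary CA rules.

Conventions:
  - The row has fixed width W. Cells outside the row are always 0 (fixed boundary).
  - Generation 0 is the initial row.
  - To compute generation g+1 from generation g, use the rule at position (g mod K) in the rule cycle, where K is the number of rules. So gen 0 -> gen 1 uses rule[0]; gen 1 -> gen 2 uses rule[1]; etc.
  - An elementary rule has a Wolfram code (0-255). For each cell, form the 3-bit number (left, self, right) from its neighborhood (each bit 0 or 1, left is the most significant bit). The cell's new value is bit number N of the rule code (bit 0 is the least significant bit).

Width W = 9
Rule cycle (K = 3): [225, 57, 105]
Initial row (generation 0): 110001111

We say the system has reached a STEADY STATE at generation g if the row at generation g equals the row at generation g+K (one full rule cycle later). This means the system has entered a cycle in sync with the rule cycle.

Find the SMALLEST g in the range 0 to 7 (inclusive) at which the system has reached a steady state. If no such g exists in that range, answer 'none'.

Answer: none

Derivation:
Gen 0: 110001111
Gen 1 (rule 225): 010100111
Gen 2 (rule 57): 001010100
Gen 3 (rule 105): 100101001
Gen 4 (rule 225): 000010000
Gen 5 (rule 57): 111001111
Gen 6 (rule 105): 101001001
Gen 7 (rule 225): 010000000
Gen 8 (rule 57): 001111111
Gen 9 (rule 105): 101000001
Gen 10 (rule 225): 010011100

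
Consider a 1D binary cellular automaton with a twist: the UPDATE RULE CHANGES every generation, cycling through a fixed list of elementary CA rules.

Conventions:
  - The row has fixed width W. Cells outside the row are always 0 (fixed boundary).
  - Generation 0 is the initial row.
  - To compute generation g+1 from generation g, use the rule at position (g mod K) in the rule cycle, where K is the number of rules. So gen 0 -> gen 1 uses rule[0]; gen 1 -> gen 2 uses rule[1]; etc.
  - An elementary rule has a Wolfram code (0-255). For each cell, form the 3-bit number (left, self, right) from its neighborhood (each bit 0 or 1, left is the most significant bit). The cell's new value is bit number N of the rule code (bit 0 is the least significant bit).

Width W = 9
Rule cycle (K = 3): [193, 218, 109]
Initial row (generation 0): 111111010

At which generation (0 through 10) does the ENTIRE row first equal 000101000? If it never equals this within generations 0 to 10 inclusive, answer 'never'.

Answer: never

Derivation:
Gen 0: 111111010
Gen 1 (rule 193): 011111000
Gen 2 (rule 218): 111111100
Gen 3 (rule 109): 100000101
Gen 4 (rule 193): 001110000
Gen 5 (rule 218): 011111000
Gen 6 (rule 109): 010001011
Gen 7 (rule 193): 000100001
Gen 8 (rule 218): 001010010
Gen 9 (rule 109): 101110010
Gen 10 (rule 193): 000110000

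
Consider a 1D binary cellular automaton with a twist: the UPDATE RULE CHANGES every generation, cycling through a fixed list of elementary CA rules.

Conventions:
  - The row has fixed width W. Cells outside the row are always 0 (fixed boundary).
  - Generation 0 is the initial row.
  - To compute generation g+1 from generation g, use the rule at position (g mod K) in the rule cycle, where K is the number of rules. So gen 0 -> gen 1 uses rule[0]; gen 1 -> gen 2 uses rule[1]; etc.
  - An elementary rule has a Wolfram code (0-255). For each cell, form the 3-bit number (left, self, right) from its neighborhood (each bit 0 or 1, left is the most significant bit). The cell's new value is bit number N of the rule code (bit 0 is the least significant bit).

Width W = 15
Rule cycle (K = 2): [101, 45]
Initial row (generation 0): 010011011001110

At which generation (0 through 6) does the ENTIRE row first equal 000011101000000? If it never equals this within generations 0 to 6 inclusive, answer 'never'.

Answer: never

Derivation:
Gen 0: 010011011001110
Gen 1 (rule 101): 010001101000010
Gen 2 (rule 45): 010101011011010
Gen 3 (rule 101): 011111101101110
Gen 4 (rule 45): 010000011011000
Gen 5 (rule 101): 010111001101011
Gen 6 (rule 45): 011100001011110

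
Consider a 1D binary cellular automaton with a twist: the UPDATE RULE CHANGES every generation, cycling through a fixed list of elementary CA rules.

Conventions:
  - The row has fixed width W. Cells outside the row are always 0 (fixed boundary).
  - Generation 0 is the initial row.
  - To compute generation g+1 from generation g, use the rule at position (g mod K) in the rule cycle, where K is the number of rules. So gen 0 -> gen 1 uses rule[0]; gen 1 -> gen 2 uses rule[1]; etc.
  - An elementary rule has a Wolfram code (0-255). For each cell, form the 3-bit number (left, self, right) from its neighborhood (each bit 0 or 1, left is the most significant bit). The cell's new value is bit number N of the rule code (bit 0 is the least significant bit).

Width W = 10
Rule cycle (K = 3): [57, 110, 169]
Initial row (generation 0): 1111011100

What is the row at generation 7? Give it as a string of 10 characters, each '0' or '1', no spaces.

Answer: 1000001101

Derivation:
Gen 0: 1111011100
Gen 1 (rule 57): 1000110011
Gen 2 (rule 110): 1001110111
Gen 3 (rule 169): 0001101110
Gen 4 (rule 57): 1101011001
Gen 5 (rule 110): 1111111011
Gen 6 (rule 169): 1111110110
Gen 7 (rule 57): 1000001101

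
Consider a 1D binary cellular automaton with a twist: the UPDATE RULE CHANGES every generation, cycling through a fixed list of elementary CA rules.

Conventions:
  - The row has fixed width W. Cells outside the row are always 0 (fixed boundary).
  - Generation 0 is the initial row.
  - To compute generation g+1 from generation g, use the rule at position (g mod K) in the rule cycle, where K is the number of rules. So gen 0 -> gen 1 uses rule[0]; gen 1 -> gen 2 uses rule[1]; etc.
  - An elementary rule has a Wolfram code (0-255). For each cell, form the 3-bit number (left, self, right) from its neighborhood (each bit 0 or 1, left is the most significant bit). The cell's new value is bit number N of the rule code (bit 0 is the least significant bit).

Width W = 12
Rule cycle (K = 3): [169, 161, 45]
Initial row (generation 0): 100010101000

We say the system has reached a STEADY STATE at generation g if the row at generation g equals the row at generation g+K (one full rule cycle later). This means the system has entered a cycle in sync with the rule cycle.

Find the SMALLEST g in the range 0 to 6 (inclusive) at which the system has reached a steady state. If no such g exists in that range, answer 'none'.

Answer: none

Derivation:
Gen 0: 100010101000
Gen 1 (rule 169): 001001010011
Gen 2 (rule 161): 100000100000
Gen 3 (rule 45): 101110101111
Gen 4 (rule 169): 011101011110
Gen 5 (rule 161): 001010101100
Gen 6 (rule 45): 101111111001
Gen 7 (rule 169): 011111110000
Gen 8 (rule 161): 001111100111
Gen 9 (rule 45): 101000000100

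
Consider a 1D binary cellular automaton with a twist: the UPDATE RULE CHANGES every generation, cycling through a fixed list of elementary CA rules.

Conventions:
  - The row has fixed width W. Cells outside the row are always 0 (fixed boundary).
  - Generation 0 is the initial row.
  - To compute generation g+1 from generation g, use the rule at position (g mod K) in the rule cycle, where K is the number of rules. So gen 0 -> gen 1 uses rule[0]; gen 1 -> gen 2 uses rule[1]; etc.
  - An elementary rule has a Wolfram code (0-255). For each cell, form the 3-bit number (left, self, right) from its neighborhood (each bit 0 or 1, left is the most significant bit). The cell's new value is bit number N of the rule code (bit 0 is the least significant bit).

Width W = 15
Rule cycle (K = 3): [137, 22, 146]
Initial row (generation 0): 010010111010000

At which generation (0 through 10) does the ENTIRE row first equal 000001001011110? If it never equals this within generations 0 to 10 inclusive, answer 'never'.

Gen 0: 010010111010000
Gen 1 (rule 137): 000000110000111
Gen 2 (rule 22): 000001001001000
Gen 3 (rule 146): 000010110110100
Gen 4 (rule 137): 111000100100001
Gen 5 (rule 22): 000101111110011
Gen 6 (rule 146): 001000111101100
Gen 7 (rule 137): 100010111001001
Gen 8 (rule 22): 110110000111111
Gen 9 (rule 146): 000001001011110
Gen 10 (rule 137): 111100000011100

Answer: 9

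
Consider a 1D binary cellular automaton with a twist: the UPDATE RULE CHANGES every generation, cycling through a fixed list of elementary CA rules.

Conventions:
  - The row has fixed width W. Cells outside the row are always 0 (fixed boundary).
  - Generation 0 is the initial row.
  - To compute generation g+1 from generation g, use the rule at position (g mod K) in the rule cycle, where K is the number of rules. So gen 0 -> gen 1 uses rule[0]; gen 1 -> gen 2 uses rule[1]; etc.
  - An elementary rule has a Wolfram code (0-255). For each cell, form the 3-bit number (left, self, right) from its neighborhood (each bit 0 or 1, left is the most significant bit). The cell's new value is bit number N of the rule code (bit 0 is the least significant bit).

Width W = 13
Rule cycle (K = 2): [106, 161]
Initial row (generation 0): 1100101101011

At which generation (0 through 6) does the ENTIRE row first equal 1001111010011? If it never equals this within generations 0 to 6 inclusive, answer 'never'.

Gen 0: 1100101101011
Gen 1 (rule 106): 1101011110111
Gen 2 (rule 161): 0010101101010
Gen 3 (rule 106): 0101011110100
Gen 4 (rule 161): 0010101101001
Gen 5 (rule 106): 0101011110010
Gen 6 (rule 161): 0010101100000

Answer: never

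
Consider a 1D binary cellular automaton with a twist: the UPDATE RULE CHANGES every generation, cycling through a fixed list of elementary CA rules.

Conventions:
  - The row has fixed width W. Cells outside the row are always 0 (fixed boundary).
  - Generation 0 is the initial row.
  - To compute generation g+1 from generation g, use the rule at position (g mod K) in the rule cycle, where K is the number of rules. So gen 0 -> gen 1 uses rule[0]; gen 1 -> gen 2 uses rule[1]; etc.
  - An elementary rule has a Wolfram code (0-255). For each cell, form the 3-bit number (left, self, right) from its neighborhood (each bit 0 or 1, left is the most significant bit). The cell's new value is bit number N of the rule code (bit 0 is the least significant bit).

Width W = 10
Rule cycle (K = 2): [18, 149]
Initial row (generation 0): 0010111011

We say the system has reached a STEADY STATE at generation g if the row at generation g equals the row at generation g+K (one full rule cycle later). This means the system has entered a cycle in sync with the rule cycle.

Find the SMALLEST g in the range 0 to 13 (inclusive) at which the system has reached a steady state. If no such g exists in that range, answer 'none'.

Answer: 4

Derivation:
Gen 0: 0010111011
Gen 1 (rule 18): 0100000000
Gen 2 (rule 149): 0111111111
Gen 3 (rule 18): 1000000000
Gen 4 (rule 149): 1111111111
Gen 5 (rule 18): 0000000000
Gen 6 (rule 149): 1111111111
Gen 7 (rule 18): 0000000000
Gen 8 (rule 149): 1111111111
Gen 9 (rule 18): 0000000000
Gen 10 (rule 149): 1111111111
Gen 11 (rule 18): 0000000000
Gen 12 (rule 149): 1111111111
Gen 13 (rule 18): 0000000000
Gen 14 (rule 149): 1111111111
Gen 15 (rule 18): 0000000000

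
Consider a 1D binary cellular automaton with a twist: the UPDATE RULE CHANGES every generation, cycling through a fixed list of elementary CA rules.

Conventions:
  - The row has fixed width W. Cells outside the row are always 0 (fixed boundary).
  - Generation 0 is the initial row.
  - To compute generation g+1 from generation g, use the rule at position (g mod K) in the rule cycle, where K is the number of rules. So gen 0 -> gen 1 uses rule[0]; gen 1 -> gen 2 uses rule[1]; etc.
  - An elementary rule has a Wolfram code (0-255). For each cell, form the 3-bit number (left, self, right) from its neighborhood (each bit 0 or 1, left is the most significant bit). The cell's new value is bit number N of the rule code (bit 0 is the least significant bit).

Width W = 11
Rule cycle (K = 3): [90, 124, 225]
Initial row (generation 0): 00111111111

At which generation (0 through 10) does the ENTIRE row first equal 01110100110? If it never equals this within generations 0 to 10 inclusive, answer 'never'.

Gen 0: 00111111111
Gen 1 (rule 90): 01100000001
Gen 2 (rule 124): 01110000001
Gen 3 (rule 225): 00110111100
Gen 4 (rule 90): 01110100110
Gen 5 (rule 124): 01011110111
Gen 6 (rule 225): 00101111011
Gen 7 (rule 90): 01001001011
Gen 8 (rule 124): 01101101111
Gen 9 (rule 225): 00110110111
Gen 10 (rule 90): 01110110101

Answer: 4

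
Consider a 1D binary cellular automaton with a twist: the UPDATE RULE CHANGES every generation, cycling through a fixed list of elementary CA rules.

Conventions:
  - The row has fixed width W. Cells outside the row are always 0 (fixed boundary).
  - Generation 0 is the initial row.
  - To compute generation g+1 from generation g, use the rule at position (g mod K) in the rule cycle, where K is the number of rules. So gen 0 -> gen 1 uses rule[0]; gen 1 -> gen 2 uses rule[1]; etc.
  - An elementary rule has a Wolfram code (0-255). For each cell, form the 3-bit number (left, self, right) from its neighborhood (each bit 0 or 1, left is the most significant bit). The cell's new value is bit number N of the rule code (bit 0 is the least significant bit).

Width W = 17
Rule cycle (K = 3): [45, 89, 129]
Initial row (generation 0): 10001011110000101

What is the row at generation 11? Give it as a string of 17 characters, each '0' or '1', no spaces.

Answer: 00011111101000100

Derivation:
Gen 0: 10001011110000101
Gen 1 (rule 45): 10101110000110111
Gen 2 (rule 89): 00001011110110101
Gen 3 (rule 129): 11100001100000000
Gen 4 (rule 45): 10001101001111111
Gen 5 (rule 89): 01101100101000001
Gen 6 (rule 129): 00000000000011100
Gen 7 (rule 45): 11111111111010001
Gen 8 (rule 89): 10000000001001100
Gen 9 (rule 129): 00111111100000001
Gen 10 (rule 45): 10100000001111101
Gen 11 (rule 89): 00011111101000100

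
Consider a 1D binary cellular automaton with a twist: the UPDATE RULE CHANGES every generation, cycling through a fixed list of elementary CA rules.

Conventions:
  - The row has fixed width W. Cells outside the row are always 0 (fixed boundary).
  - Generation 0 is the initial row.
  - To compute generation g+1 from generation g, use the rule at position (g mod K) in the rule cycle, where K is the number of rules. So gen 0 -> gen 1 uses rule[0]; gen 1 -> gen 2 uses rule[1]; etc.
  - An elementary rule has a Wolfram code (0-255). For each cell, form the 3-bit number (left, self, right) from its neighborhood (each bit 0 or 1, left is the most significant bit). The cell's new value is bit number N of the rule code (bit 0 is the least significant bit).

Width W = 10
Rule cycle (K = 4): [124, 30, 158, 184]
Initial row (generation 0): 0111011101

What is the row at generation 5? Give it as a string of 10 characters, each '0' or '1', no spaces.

Gen 0: 0111011101
Gen 1 (rule 124): 0101110111
Gen 2 (rule 30): 1101000100
Gen 3 (rule 158): 1001101110
Gen 4 (rule 184): 0101011101
Gen 5 (rule 124): 0111110111

Answer: 0111110111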